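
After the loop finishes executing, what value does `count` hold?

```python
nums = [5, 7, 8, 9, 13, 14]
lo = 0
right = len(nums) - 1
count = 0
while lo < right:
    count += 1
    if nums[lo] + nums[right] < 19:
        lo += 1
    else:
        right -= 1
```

Let's trace through this code step by step.

Initialize: nums = [5, 7, 8, 9, 13, 14]
Initialize: lo = 0
Initialize: right = 5
Initialize: count = 0
Entering loop: while lo < right:
After iteration 1: lo = 0, right = 4, count = 1
After iteration 2: lo = 1, right = 4, count = 2
After iteration 3: lo = 1, right = 3, count = 3
After iteration 4: lo = 2, right = 3, count = 4
After iteration 5: lo = 3, right = 3, count = 5
Loop ends.

Final answer: 5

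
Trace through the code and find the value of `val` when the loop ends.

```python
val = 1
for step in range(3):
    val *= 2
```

Let's trace through this code step by step.

Initialize: val = 1
Entering loop: for step in range(3):
After iteration 1: step = 0, val = 2
After iteration 2: step = 1, val = 4
After iteration 3: step = 2, val = 8
Loop ends.

Final answer: 8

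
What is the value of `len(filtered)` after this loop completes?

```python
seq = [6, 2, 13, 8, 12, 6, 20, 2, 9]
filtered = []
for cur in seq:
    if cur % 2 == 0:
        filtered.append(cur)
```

Let's trace through this code step by step.

Initialize: seq = [6, 2, 13, 8, 12, 6, 20, 2, 9]
Initialize: filtered = []
Entering loop: for cur in seq:
After iteration 1: cur = 6, filtered = [6]
After iteration 2: cur = 2, filtered = [6, 2]
After iteration 3: cur = 13, filtered = [6, 2]
After iteration 4: cur = 8, filtered = [6, 2, 8]
After iteration 5: cur = 12, filtered = [6, 2, 8, 12]
After iteration 6: cur = 6, filtered = [6, 2, 8, 12, 6]
After iteration 7: cur = 20, filtered = [6, 2, 8, 12, 6, 20]
After iteration 8: cur = 2, filtered = [6, 2, 8, 12, 6, 20, 2]
After iteration 9: cur = 9, filtered = [6, 2, 8, 12, 6, 20, 2]
Loop ends.
len(filtered) = 7

Final answer: 7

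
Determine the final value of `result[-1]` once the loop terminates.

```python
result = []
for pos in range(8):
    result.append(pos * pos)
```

Let's trace through this code step by step.

Initialize: result = []
Entering loop: for pos in range(8):
After iteration 1: pos = 0, result = [0]
After iteration 2: pos = 1, result = [0, 1]
After iteration 3: pos = 2, result = [0, 1, 4]
After iteration 4: pos = 3, result = [0, 1, 4, 9]
After iteration 5: pos = 4, result = [0, 1, 4, 9, 16]
After iteration 6: pos = 5, result = [0, 1, 4, 9, 16, 25]
After iteration 7: pos = 6, result = [0, 1, 4, 9, 16, 25, 36]
After iteration 8: pos = 7, result = [0, 1, 4, 9, 16, 25, 36, 49]
Loop ends.
result[-1] = 49

Final answer: 49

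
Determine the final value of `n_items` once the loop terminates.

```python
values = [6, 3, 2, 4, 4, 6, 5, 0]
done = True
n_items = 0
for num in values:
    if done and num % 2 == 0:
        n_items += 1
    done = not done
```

Let's trace through this code step by step.

Initialize: values = [6, 3, 2, 4, 4, 6, 5, 0]
Initialize: done = True
Initialize: n_items = 0
Entering loop: for num in values:
After iteration 1: num = 6, done = False, n_items = 1
After iteration 2: num = 3, done = True, n_items = 1
After iteration 3: num = 2, done = False, n_items = 2
After iteration 4: num = 4, done = True, n_items = 2
After iteration 5: num = 4, done = False, n_items = 3
After iteration 6: num = 6, done = True, n_items = 3
After iteration 7: num = 5, done = False, n_items = 3
After iteration 8: num = 0, done = True, n_items = 3
Loop ends.

Final answer: 3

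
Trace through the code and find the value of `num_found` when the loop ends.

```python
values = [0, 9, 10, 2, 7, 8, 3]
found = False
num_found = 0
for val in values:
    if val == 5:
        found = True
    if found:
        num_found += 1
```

Let's trace through this code step by step.

Initialize: values = [0, 9, 10, 2, 7, 8, 3]
Initialize: found = False
Initialize: num_found = 0
Entering loop: for val in values:
After iteration 1: val = 0, num_found = 0
After iteration 2: val = 9, num_found = 0
After iteration 3: val = 10, num_found = 0
After iteration 4: val = 2, num_found = 0
After iteration 5: val = 7, num_found = 0
After iteration 6: val = 8, num_found = 0
After iteration 7: val = 3, num_found = 0
Loop ends.

Final answer: 0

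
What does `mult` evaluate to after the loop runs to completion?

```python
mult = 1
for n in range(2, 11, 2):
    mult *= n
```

Let's trace through this code step by step.

Initialize: mult = 1
Entering loop: for n in range(2, 11, 2):
After iteration 1: n = 2, mult = 2
After iteration 2: n = 4, mult = 8
After iteration 3: n = 6, mult = 48
After iteration 4: n = 8, mult = 384
After iteration 5: n = 10, mult = 3840
Loop ends.

Final answer: 3840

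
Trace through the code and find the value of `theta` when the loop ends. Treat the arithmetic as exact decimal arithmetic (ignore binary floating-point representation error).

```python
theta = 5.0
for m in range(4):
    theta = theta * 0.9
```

Let's trace through this code step by step.

Initialize: theta = 5.0
Entering loop: for m in range(4):
After iteration 1: m = 0, theta = 4.5
After iteration 2: m = 1, theta = 4.05
After iteration 3: m = 2, theta = 3.645
After iteration 4: m = 3, theta = 3.2805
Loop ends.

Final answer: 3.2805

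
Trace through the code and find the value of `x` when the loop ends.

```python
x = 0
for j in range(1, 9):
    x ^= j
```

Let's trace through this code step by step.

Initialize: x = 0
Entering loop: for j in range(1, 9):
After iteration 1: j = 1, x = 1
After iteration 2: j = 2, x = 3
After iteration 3: j = 3, x = 0
After iteration 4: j = 4, x = 4
After iteration 5: j = 5, x = 1
After iteration 6: j = 6, x = 7
After iteration 7: j = 7, x = 0
After iteration 8: j = 8, x = 8
Loop ends.

Final answer: 8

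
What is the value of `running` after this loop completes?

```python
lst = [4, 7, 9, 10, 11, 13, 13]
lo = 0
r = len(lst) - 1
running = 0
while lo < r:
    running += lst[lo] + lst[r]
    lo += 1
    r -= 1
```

Let's trace through this code step by step.

Initialize: lst = [4, 7, 9, 10, 11, 13, 13]
Initialize: lo = 0
Initialize: r = 6
Initialize: running = 0
Entering loop: while lo < r:
After iteration 1: lo = 1, r = 5, running = 17
After iteration 2: lo = 2, r = 4, running = 37
After iteration 3: lo = 3, r = 3, running = 57
Loop ends.

Final answer: 57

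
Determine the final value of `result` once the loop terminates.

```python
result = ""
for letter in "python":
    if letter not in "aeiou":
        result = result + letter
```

Let's trace through this code step by step.

Initialize: result = ''
Entering loop: for letter in "python":
After iteration 1: letter = 'p', result = 'p'
After iteration 2: letter = 'y', result = 'py'
After iteration 3: letter = 't', result = 'pyt'
After iteration 4: letter = 'h', result = 'pyth'
After iteration 5: letter = 'o', result = 'pyth'
After iteration 6: letter = 'n', result = 'pythn'
Loop ends.

Final answer: 'pythn'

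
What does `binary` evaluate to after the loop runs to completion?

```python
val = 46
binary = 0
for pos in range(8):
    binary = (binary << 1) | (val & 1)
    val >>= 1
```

Let's trace through this code step by step.

Initialize: val = 46
Initialize: binary = 0
Entering loop: for pos in range(8):
After iteration 1: pos = 0, val = 23, binary = 0
After iteration 2: pos = 1, val = 11, binary = 1
After iteration 3: pos = 2, val = 5, binary = 3
After iteration 4: pos = 3, val = 2, binary = 7
After iteration 5: pos = 4, val = 1, binary = 14
After iteration 6: pos = 5, val = 0, binary = 29
After iteration 7: pos = 6, val = 0, binary = 58
After iteration 8: pos = 7, val = 0, binary = 116
Loop ends.

Final answer: 116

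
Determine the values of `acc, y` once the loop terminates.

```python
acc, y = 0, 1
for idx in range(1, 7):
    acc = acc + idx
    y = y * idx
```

Let's trace through this code step by step.

Initialize: acc = 0
Initialize: y = 1
Entering loop: for idx in range(1, 7):
After iteration 1: idx = 1, acc = 1, y = 1
After iteration 2: idx = 2, acc = 3, y = 2
After iteration 3: idx = 3, acc = 6, y = 6
After iteration 4: idx = 4, acc = 10, y = 24
After iteration 5: idx = 5, acc = 15, y = 120
After iteration 6: idx = 6, acc = 21, y = 720
Loop ends.

Final answer: 21, 720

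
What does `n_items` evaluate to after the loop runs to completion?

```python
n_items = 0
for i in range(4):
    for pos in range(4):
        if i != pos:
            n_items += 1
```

Let's trace through this code step by step.

Initialize: n_items = 0
Entering loop: for i in range(4):
After iteration 1: i = 0, n_items = 3
After iteration 2: i = 1, n_items = 6
After iteration 3: i = 2, n_items = 9
After iteration 4: i = 3, n_items = 12
Loop ends.

Final answer: 12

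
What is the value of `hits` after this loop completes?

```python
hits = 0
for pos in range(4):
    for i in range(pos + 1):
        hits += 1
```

Let's trace through this code step by step.

Initialize: hits = 0
Entering loop: for pos in range(4):
After iteration 1: pos = 0, hits = 1, i = 0
After iteration 2: pos = 1, hits = 3, i = 1
After iteration 3: pos = 2, hits = 6, i = 2
After iteration 4: pos = 3, hits = 10, i = 3
Loop ends.

Final answer: 10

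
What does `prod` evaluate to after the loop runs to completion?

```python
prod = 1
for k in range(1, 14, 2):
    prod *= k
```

Let's trace through this code step by step.

Initialize: prod = 1
Entering loop: for k in range(1, 14, 2):
After iteration 1: k = 1, prod = 1
After iteration 2: k = 3, prod = 3
After iteration 3: k = 5, prod = 15
After iteration 4: k = 7, prod = 105
After iteration 5: k = 9, prod = 945
After iteration 6: k = 11, prod = 10395
After iteration 7: k = 13, prod = 135135
Loop ends.

Final answer: 135135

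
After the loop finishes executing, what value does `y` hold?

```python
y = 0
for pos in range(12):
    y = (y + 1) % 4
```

Let's trace through this code step by step.

Initialize: y = 0
Entering loop: for pos in range(12):
After iteration 1: pos = 0, y = 1
After iteration 2: pos = 1, y = 2
After iteration 3: pos = 2, y = 3
After iteration 4: pos = 3, y = 0
After iteration 5: pos = 4, y = 1
After iteration 6: pos = 5, y = 2
After iteration 7: pos = 6, y = 3
After iteration 8: pos = 7, y = 0
After iteration 9: pos = 8, y = 1
After iteration 10: pos = 9, y = 2
After iteration 11: pos = 10, y = 3
After iteration 12: pos = 11, y = 0
Loop ends.

Final answer: 0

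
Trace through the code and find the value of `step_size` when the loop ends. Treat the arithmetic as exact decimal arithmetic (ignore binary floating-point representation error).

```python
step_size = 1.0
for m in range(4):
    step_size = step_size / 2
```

Let's trace through this code step by step.

Initialize: step_size = 1.0
Entering loop: for m in range(4):
After iteration 1: m = 0, step_size = 0.5
After iteration 2: m = 1, step_size = 0.25
After iteration 3: m = 2, step_size = 0.125
After iteration 4: m = 3, step_size = 0.0625
Loop ends.

Final answer: 0.0625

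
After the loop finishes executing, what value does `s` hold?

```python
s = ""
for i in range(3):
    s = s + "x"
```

Let's trace through this code step by step.

Initialize: s = ''
Entering loop: for i in range(3):
After iteration 1: i = 0, s = 'x'
After iteration 2: i = 1, s = 'xx'
After iteration 3: i = 2, s = 'xxx'
Loop ends.

Final answer: 'xxx'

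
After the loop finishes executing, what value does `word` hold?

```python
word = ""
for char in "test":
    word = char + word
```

Let's trace through this code step by step.

Initialize: word = ''
Entering loop: for char in "test":
After iteration 1: char = 't', word = 't'
After iteration 2: char = 'e', word = 'et'
After iteration 3: char = 's', word = 'set'
After iteration 4: char = 't', word = 'tset'
Loop ends.

Final answer: 'tset'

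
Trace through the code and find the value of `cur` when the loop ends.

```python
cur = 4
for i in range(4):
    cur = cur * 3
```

Let's trace through this code step by step.

Initialize: cur = 4
Entering loop: for i in range(4):
After iteration 1: i = 0, cur = 12
After iteration 2: i = 1, cur = 36
After iteration 3: i = 2, cur = 108
After iteration 4: i = 3, cur = 324
Loop ends.

Final answer: 324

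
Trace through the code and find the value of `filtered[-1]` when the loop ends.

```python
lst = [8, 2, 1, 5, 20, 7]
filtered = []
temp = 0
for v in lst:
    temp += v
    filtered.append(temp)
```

Let's trace through this code step by step.

Initialize: lst = [8, 2, 1, 5, 20, 7]
Initialize: filtered = []
Initialize: temp = 0
Entering loop: for v in lst:
After iteration 1: v = 8, filtered = [8], temp = 8
After iteration 2: v = 2, filtered = [8, 10], temp = 10
After iteration 3: v = 1, filtered = [8, 10, 11], temp = 11
After iteration 4: v = 5, filtered = [8, 10, 11, 16], temp = 16
After iteration 5: v = 20, filtered = [8, 10, 11, 16, 36], temp = 36
After iteration 6: v = 7, filtered = [8, 10, 11, 16, 36, 43], temp = 43
Loop ends.
filtered[-1] = 43

Final answer: 43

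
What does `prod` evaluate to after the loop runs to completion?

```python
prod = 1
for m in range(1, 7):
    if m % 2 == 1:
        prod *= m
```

Let's trace through this code step by step.

Initialize: prod = 1
Entering loop: for m in range(1, 7):
After iteration 1: m = 1, prod = 1
After iteration 2: m = 2, prod = 1
After iteration 3: m = 3, prod = 3
After iteration 4: m = 4, prod = 3
After iteration 5: m = 5, prod = 15
After iteration 6: m = 6, prod = 15
Loop ends.

Final answer: 15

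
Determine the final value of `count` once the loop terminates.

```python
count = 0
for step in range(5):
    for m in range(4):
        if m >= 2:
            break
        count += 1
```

Let's trace through this code step by step.

Initialize: count = 0
Entering loop: for step in range(5):
After iteration 1: step = 0, count = 2
After iteration 2: step = 1, count = 4
After iteration 3: step = 2, count = 6
After iteration 4: step = 3, count = 8
After iteration 5: step = 4, count = 10
Loop ends.

Final answer: 10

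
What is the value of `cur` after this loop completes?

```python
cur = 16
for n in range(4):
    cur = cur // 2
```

Let's trace through this code step by step.

Initialize: cur = 16
Entering loop: for n in range(4):
After iteration 1: n = 0, cur = 8
After iteration 2: n = 1, cur = 4
After iteration 3: n = 2, cur = 2
After iteration 4: n = 3, cur = 1
Loop ends.

Final answer: 1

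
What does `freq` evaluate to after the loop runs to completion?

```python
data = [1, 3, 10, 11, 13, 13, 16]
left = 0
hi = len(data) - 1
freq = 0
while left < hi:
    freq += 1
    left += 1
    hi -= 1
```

Let's trace through this code step by step.

Initialize: data = [1, 3, 10, 11, 13, 13, 16]
Initialize: left = 0
Initialize: hi = 6
Initialize: freq = 0
Entering loop: while left < hi:
After iteration 1: left = 1, hi = 5, freq = 1
After iteration 2: left = 2, hi = 4, freq = 2
After iteration 3: left = 3, hi = 3, freq = 3
Loop ends.

Final answer: 3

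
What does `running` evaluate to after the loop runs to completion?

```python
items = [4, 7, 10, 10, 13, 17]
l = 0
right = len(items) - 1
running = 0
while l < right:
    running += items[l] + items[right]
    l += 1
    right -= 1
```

Let's trace through this code step by step.

Initialize: items = [4, 7, 10, 10, 13, 17]
Initialize: l = 0
Initialize: right = 5
Initialize: running = 0
Entering loop: while l < right:
After iteration 1: l = 1, right = 4, running = 21
After iteration 2: l = 2, right = 3, running = 41
After iteration 3: l = 3, right = 2, running = 61
Loop ends.

Final answer: 61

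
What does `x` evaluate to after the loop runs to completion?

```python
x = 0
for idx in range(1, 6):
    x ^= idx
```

Let's trace through this code step by step.

Initialize: x = 0
Entering loop: for idx in range(1, 6):
After iteration 1: idx = 1, x = 1
After iteration 2: idx = 2, x = 3
After iteration 3: idx = 3, x = 0
After iteration 4: idx = 4, x = 4
After iteration 5: idx = 5, x = 1
Loop ends.

Final answer: 1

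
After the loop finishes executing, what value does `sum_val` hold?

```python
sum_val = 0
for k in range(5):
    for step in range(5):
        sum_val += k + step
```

Let's trace through this code step by step.

Initialize: sum_val = 0
Entering loop: for k in range(5):
After iteration 1: k = 0, sum_val = 10
After iteration 2: k = 1, sum_val = 25
After iteration 3: k = 2, sum_val = 45
After iteration 4: k = 3, sum_val = 70
After iteration 5: k = 4, sum_val = 100
Loop ends.

Final answer: 100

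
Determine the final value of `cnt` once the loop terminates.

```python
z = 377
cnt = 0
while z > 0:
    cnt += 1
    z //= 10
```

Let's trace through this code step by step.

Initialize: z = 377
Initialize: cnt = 0
Entering loop: while z > 0:
After iteration 1: z = 37, cnt = 1
After iteration 2: z = 3, cnt = 2
After iteration 3: z = 0, cnt = 3
Loop ends.

Final answer: 3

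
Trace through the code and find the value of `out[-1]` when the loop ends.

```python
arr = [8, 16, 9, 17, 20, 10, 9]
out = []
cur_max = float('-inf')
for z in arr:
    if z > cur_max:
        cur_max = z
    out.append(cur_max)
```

Let's trace through this code step by step.

Initialize: arr = [8, 16, 9, 17, 20, 10, 9]
Initialize: out = []
Initialize: cur_max = -inf
Entering loop: for z in arr:
After iteration 1: z = 8, out = [8], cur_max = 8
After iteration 2: z = 16, out = [8, 16], cur_max = 16
After iteration 3: z = 9, out = [8, 16, 16], cur_max = 16
After iteration 4: z = 17, out = [8, 16, 16, 17], cur_max = 17
After iteration 5: z = 20, out = [8, 16, 16, 17, 20], cur_max = 20
After iteration 6: z = 10, out = [8, 16, 16, 17, 20, 20], cur_max = 20
After iteration 7: z = 9, out = [8, 16, 16, 17, 20, 20, 20], cur_max = 20
Loop ends.
out[-1] = 20

Final answer: 20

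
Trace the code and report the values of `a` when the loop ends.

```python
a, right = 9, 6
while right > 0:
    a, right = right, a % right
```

Let's trace through this code step by step.

Initialize: a = 9
Initialize: right = 6
Entering loop: while right > 0:
After iteration 1: a = 6, right = 3
After iteration 2: a = 3, right = 0
Loop ends.

Final answer: 3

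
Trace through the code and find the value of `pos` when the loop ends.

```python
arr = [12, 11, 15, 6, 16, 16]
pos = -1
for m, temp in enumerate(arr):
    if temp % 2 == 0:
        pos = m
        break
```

Let's trace through this code step by step.

Initialize: arr = [12, 11, 15, 6, 16, 16]
Initialize: pos = -1
Entering loop: for m, temp in enumerate(arr):
After iteration 1: m = 0, temp = 12, pos = 0
Loop ends.

Final answer: 0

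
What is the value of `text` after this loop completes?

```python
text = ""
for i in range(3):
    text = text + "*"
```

Let's trace through this code step by step.

Initialize: text = ''
Entering loop: for i in range(3):
After iteration 1: i = 0, text = '*'
After iteration 2: i = 1, text = '**'
After iteration 3: i = 2, text = '***'
Loop ends.

Final answer: '***'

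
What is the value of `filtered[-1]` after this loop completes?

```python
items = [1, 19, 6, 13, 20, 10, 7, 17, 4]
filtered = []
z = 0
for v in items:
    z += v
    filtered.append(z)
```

Let's trace through this code step by step.

Initialize: items = [1, 19, 6, 13, 20, 10, 7, 17, 4]
Initialize: filtered = []
Initialize: z = 0
Entering loop: for v in items:
After iteration 1: v = 1, filtered = [1], z = 1
After iteration 2: v = 19, filtered = [1, 20], z = 20
After iteration 3: v = 6, filtered = [1, 20, 26], z = 26
After iteration 4: v = 13, filtered = [1, 20, 26, 39], z = 39
After iteration 5: v = 20, filtered = [1, 20, 26, 39, 59], z = 59
After iteration 6: v = 10, filtered = [1, 20, 26, 39, 59, 69], z = 69
After iteration 7: v = 7, filtered = [1, 20, 26, 39, 59, 69, 76], z = 76
After iteration 8: v = 17, filtered = [1, 20, 26, 39, 59, 69, 76, 93], z = 93
After iteration 9: v = 4, filtered = [1, 20, 26, 39, 59, 69, 76, 93, 97], z = 97
Loop ends.
filtered[-1] = 97

Final answer: 97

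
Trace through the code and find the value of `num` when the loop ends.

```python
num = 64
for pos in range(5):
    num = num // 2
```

Let's trace through this code step by step.

Initialize: num = 64
Entering loop: for pos in range(5):
After iteration 1: pos = 0, num = 32
After iteration 2: pos = 1, num = 16
After iteration 3: pos = 2, num = 8
After iteration 4: pos = 3, num = 4
After iteration 5: pos = 4, num = 2
Loop ends.

Final answer: 2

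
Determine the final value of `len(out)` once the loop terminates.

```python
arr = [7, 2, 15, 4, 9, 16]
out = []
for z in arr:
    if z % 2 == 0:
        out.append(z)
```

Let's trace through this code step by step.

Initialize: arr = [7, 2, 15, 4, 9, 16]
Initialize: out = []
Entering loop: for z in arr:
After iteration 1: z = 7, out = []
After iteration 2: z = 2, out = [2]
After iteration 3: z = 15, out = [2]
After iteration 4: z = 4, out = [2, 4]
After iteration 5: z = 9, out = [2, 4]
After iteration 6: z = 16, out = [2, 4, 16]
Loop ends.
len(out) = 3

Final answer: 3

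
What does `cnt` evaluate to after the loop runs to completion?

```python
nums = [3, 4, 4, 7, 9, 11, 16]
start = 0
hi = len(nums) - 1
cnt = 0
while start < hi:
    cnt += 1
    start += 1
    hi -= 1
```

Let's trace through this code step by step.

Initialize: nums = [3, 4, 4, 7, 9, 11, 16]
Initialize: start = 0
Initialize: hi = 6
Initialize: cnt = 0
Entering loop: while start < hi:
After iteration 1: start = 1, hi = 5, cnt = 1
After iteration 2: start = 2, hi = 4, cnt = 2
After iteration 3: start = 3, hi = 3, cnt = 3
Loop ends.

Final answer: 3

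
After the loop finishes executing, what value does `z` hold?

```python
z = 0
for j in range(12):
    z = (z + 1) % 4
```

Let's trace through this code step by step.

Initialize: z = 0
Entering loop: for j in range(12):
After iteration 1: j = 0, z = 1
After iteration 2: j = 1, z = 2
After iteration 3: j = 2, z = 3
After iteration 4: j = 3, z = 0
After iteration 5: j = 4, z = 1
After iteration 6: j = 5, z = 2
After iteration 7: j = 6, z = 3
After iteration 8: j = 7, z = 0
After iteration 9: j = 8, z = 1
After iteration 10: j = 9, z = 2
After iteration 11: j = 10, z = 3
After iteration 12: j = 11, z = 0
Loop ends.

Final answer: 0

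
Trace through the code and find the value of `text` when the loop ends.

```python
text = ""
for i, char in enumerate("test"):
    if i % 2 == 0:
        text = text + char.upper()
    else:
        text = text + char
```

Let's trace through this code step by step.

Initialize: text = ''
Entering loop: for i, char in enumerate("test"):
After iteration 1: i = 0, char = 't', text = 'T'
After iteration 2: i = 1, char = 'e', text = 'Te'
After iteration 3: i = 2, char = 's', text = 'TeS'
After iteration 4: i = 3, char = 't', text = 'TeSt'
Loop ends.

Final answer: 'TeSt'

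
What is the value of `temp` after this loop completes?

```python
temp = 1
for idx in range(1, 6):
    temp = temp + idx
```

Let's trace through this code step by step.

Initialize: temp = 1
Entering loop: for idx in range(1, 6):
After iteration 1: idx = 1, temp = 2
After iteration 2: idx = 2, temp = 4
After iteration 3: idx = 3, temp = 7
After iteration 4: idx = 4, temp = 11
After iteration 5: idx = 5, temp = 16
Loop ends.

Final answer: 16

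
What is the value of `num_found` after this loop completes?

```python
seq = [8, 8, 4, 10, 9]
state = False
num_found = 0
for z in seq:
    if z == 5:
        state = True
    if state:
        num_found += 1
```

Let's trace through this code step by step.

Initialize: seq = [8, 8, 4, 10, 9]
Initialize: state = False
Initialize: num_found = 0
Entering loop: for z in seq:
After iteration 1: z = 8, num_found = 0
After iteration 2: z = 8, num_found = 0
After iteration 3: z = 4, num_found = 0
After iteration 4: z = 10, num_found = 0
After iteration 5: z = 9, num_found = 0
Loop ends.

Final answer: 0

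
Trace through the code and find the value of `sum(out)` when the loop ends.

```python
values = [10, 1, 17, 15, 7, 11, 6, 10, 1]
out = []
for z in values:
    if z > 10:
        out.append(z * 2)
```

Let's trace through this code step by step.

Initialize: values = [10, 1, 17, 15, 7, 11, 6, 10, 1]
Initialize: out = []
Entering loop: for z in values:
After iteration 1: z = 10, out = []
After iteration 2: z = 1, out = []
After iteration 3: z = 17, out = [34]
After iteration 4: z = 15, out = [34, 30]
After iteration 5: z = 7, out = [34, 30]
After iteration 6: z = 11, out = [34, 30, 22]
After iteration 7: z = 6, out = [34, 30, 22]
After iteration 8: z = 10, out = [34, 30, 22]
After iteration 9: z = 1, out = [34, 30, 22]
Loop ends.
sum(out) = 86

Final answer: 86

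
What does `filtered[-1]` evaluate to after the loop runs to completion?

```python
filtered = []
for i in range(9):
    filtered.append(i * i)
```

Let's trace through this code step by step.

Initialize: filtered = []
Entering loop: for i in range(9):
After iteration 1: i = 0, filtered = [0]
After iteration 2: i = 1, filtered = [0, 1]
After iteration 3: i = 2, filtered = [0, 1, 4]
After iteration 4: i = 3, filtered = [0, 1, 4, 9]
After iteration 5: i = 4, filtered = [0, 1, 4, 9, 16]
After iteration 6: i = 5, filtered = [0, 1, 4, 9, 16, 25]
After iteration 7: i = 6, filtered = [0, 1, 4, 9, 16, 25, 36]
After iteration 8: i = 7, filtered = [0, 1, 4, 9, 16, 25, 36, 49]
After iteration 9: i = 8, filtered = [0, 1, 4, 9, 16, 25, 36, 49, 64]
Loop ends.
filtered[-1] = 64

Final answer: 64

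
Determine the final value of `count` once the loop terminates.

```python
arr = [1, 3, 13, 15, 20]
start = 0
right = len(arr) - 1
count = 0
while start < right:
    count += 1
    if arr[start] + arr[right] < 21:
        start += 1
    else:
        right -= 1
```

Let's trace through this code step by step.

Initialize: arr = [1, 3, 13, 15, 20]
Initialize: start = 0
Initialize: right = 4
Initialize: count = 0
Entering loop: while start < right:
After iteration 1: start = 0, right = 3, count = 1
After iteration 2: start = 1, right = 3, count = 2
After iteration 3: start = 2, right = 3, count = 3
After iteration 4: start = 2, right = 2, count = 4
Loop ends.

Final answer: 4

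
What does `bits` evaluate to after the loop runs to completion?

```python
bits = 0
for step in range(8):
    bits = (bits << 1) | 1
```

Let's trace through this code step by step.

Initialize: bits = 0
Entering loop: for step in range(8):
After iteration 1: step = 0, bits = 1
After iteration 2: step = 1, bits = 3
After iteration 3: step = 2, bits = 7
After iteration 4: step = 3, bits = 15
After iteration 5: step = 4, bits = 31
After iteration 6: step = 5, bits = 63
After iteration 7: step = 6, bits = 127
After iteration 8: step = 7, bits = 255
Loop ends.

Final answer: 255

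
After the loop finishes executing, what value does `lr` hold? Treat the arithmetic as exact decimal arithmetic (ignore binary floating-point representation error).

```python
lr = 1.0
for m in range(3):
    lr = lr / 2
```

Let's trace through this code step by step.

Initialize: lr = 1.0
Entering loop: for m in range(3):
After iteration 1: m = 0, lr = 0.5
After iteration 2: m = 1, lr = 0.25
After iteration 3: m = 2, lr = 0.125
Loop ends.

Final answer: 0.125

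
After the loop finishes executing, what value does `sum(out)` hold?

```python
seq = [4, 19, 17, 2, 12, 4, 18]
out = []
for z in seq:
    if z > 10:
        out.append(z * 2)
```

Let's trace through this code step by step.

Initialize: seq = [4, 19, 17, 2, 12, 4, 18]
Initialize: out = []
Entering loop: for z in seq:
After iteration 1: z = 4, out = []
After iteration 2: z = 19, out = [38]
After iteration 3: z = 17, out = [38, 34]
After iteration 4: z = 2, out = [38, 34]
After iteration 5: z = 12, out = [38, 34, 24]
After iteration 6: z = 4, out = [38, 34, 24]
After iteration 7: z = 18, out = [38, 34, 24, 36]
Loop ends.
sum(out) = 132

Final answer: 132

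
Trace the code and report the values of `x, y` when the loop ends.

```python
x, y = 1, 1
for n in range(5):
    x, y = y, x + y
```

Let's trace through this code step by step.

Initialize: x = 1
Initialize: y = 1
Entering loop: for n in range(5):
After iteration 1: n = 0, x = 1, y = 2
After iteration 2: n = 1, x = 2, y = 3
After iteration 3: n = 2, x = 3, y = 5
After iteration 4: n = 3, x = 5, y = 8
After iteration 5: n = 4, x = 8, y = 13
Loop ends.

Final answer: 8, 13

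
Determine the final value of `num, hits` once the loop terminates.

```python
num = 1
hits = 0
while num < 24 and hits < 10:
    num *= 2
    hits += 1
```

Let's trace through this code step by step.

Initialize: num = 1
Initialize: hits = 0
Entering loop: while num < 24 and hits < 10:
After iteration 1: num = 2, hits = 1
After iteration 2: num = 4, hits = 2
After iteration 3: num = 8, hits = 3
After iteration 4: num = 16, hits = 4
After iteration 5: num = 32, hits = 5
Loop ends.

Final answer: 32, 5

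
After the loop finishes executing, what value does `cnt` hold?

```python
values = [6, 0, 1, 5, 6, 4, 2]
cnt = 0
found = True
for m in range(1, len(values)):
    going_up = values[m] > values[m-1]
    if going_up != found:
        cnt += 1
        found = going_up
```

Let's trace through this code step by step.

Initialize: values = [6, 0, 1, 5, 6, 4, 2]
Initialize: cnt = 0
Initialize: found = True
Entering loop: for m in range(1, len(values)):
After iteration 1: m = 1, cnt = 1, found = False, going_up = False
After iteration 2: m = 2, cnt = 2, found = True, going_up = True
After iteration 3: m = 3, cnt = 2, found = True, going_up = True
After iteration 4: m = 4, cnt = 2, found = True, going_up = True
After iteration 5: m = 5, cnt = 3, found = False, going_up = False
After iteration 6: m = 6, cnt = 3, found = False, going_up = False
Loop ends.

Final answer: 3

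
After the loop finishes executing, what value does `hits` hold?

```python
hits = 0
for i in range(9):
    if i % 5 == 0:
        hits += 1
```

Let's trace through this code step by step.

Initialize: hits = 0
Entering loop: for i in range(9):
After iteration 1: i = 0, hits = 1
After iteration 2: i = 1, hits = 1
After iteration 3: i = 2, hits = 1
After iteration 4: i = 3, hits = 1
After iteration 5: i = 4, hits = 1
After iteration 6: i = 5, hits = 2
After iteration 7: i = 6, hits = 2
After iteration 8: i = 7, hits = 2
After iteration 9: i = 8, hits = 2
Loop ends.

Final answer: 2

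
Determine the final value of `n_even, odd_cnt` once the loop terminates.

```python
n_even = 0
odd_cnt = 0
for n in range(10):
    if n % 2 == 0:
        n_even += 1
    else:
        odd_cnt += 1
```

Let's trace through this code step by step.

Initialize: n_even = 0
Initialize: odd_cnt = 0
Entering loop: for n in range(10):
After iteration 1: n = 0, n_even = 1, odd_cnt = 0
After iteration 2: n = 1, n_even = 1, odd_cnt = 1
After iteration 3: n = 2, n_even = 2, odd_cnt = 1
After iteration 4: n = 3, n_even = 2, odd_cnt = 2
After iteration 5: n = 4, n_even = 3, odd_cnt = 2
After iteration 6: n = 5, n_even = 3, odd_cnt = 3
After iteration 7: n = 6, n_even = 4, odd_cnt = 3
After iteration 8: n = 7, n_even = 4, odd_cnt = 4
After iteration 9: n = 8, n_even = 5, odd_cnt = 4
After iteration 10: n = 9, n_even = 5, odd_cnt = 5
Loop ends.

Final answer: 5, 5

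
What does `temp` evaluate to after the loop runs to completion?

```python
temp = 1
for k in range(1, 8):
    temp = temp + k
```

Let's trace through this code step by step.

Initialize: temp = 1
Entering loop: for k in range(1, 8):
After iteration 1: k = 1, temp = 2
After iteration 2: k = 2, temp = 4
After iteration 3: k = 3, temp = 7
After iteration 4: k = 4, temp = 11
After iteration 5: k = 5, temp = 16
After iteration 6: k = 6, temp = 22
After iteration 7: k = 7, temp = 29
Loop ends.

Final answer: 29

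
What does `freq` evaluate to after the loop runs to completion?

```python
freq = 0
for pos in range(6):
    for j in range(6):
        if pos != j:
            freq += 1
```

Let's trace through this code step by step.

Initialize: freq = 0
Entering loop: for pos in range(6):
After iteration 1: pos = 0, freq = 5
After iteration 2: pos = 1, freq = 10
After iteration 3: pos = 2, freq = 15
After iteration 4: pos = 3, freq = 20
After iteration 5: pos = 4, freq = 25
After iteration 6: pos = 5, freq = 30
Loop ends.

Final answer: 30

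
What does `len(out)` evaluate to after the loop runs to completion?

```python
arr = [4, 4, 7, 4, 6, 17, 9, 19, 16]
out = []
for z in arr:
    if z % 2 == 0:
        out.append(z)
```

Let's trace through this code step by step.

Initialize: arr = [4, 4, 7, 4, 6, 17, 9, 19, 16]
Initialize: out = []
Entering loop: for z in arr:
After iteration 1: z = 4, out = [4]
After iteration 2: z = 4, out = [4, 4]
After iteration 3: z = 7, out = [4, 4]
After iteration 4: z = 4, out = [4, 4, 4]
After iteration 5: z = 6, out = [4, 4, 4, 6]
After iteration 6: z = 17, out = [4, 4, 4, 6]
After iteration 7: z = 9, out = [4, 4, 4, 6]
After iteration 8: z = 19, out = [4, 4, 4, 6]
After iteration 9: z = 16, out = [4, 4, 4, 6, 16]
Loop ends.
len(out) = 5

Final answer: 5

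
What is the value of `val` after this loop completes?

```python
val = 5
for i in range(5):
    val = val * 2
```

Let's trace through this code step by step.

Initialize: val = 5
Entering loop: for i in range(5):
After iteration 1: i = 0, val = 10
After iteration 2: i = 1, val = 20
After iteration 3: i = 2, val = 40
After iteration 4: i = 3, val = 80
After iteration 5: i = 4, val = 160
Loop ends.

Final answer: 160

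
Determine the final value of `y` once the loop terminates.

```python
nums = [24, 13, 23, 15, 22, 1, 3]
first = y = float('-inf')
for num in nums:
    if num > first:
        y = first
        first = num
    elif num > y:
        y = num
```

Let's trace through this code step by step.

Initialize: nums = [24, 13, 23, 15, 22, 1, 3]
Initialize: first = -inf
Initialize: y = -inf
Entering loop: for num in nums:
After iteration 1: num = 24, first = 24, y = -inf
After iteration 2: num = 13, first = 24, y = 13
After iteration 3: num = 23, first = 24, y = 23
After iteration 4: num = 15, first = 24, y = 23
After iteration 5: num = 22, first = 24, y = 23
After iteration 6: num = 1, first = 24, y = 23
After iteration 7: num = 3, first = 24, y = 23
Loop ends.

Final answer: 23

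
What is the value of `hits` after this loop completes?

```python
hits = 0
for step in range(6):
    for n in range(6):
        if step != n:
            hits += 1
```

Let's trace through this code step by step.

Initialize: hits = 0
Entering loop: for step in range(6):
After iteration 1: step = 0, hits = 5
After iteration 2: step = 1, hits = 10
After iteration 3: step = 2, hits = 15
After iteration 4: step = 3, hits = 20
After iteration 5: step = 4, hits = 25
After iteration 6: step = 5, hits = 30
Loop ends.

Final answer: 30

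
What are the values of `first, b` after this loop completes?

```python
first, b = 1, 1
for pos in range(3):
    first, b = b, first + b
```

Let's trace through this code step by step.

Initialize: first = 1
Initialize: b = 1
Entering loop: for pos in range(3):
After iteration 1: pos = 0, first = 1, b = 2
After iteration 2: pos = 1, first = 2, b = 3
After iteration 3: pos = 2, first = 3, b = 5
Loop ends.

Final answer: 3, 5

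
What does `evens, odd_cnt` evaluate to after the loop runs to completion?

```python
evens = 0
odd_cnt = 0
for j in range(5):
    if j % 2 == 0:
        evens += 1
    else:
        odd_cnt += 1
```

Let's trace through this code step by step.

Initialize: evens = 0
Initialize: odd_cnt = 0
Entering loop: for j in range(5):
After iteration 1: j = 0, evens = 1, odd_cnt = 0
After iteration 2: j = 1, evens = 1, odd_cnt = 1
After iteration 3: j = 2, evens = 2, odd_cnt = 1
After iteration 4: j = 3, evens = 2, odd_cnt = 2
After iteration 5: j = 4, evens = 3, odd_cnt = 2
Loop ends.

Final answer: 3, 2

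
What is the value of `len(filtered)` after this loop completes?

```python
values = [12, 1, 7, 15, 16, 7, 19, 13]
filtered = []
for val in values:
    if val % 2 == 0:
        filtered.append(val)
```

Let's trace through this code step by step.

Initialize: values = [12, 1, 7, 15, 16, 7, 19, 13]
Initialize: filtered = []
Entering loop: for val in values:
After iteration 1: val = 12, filtered = [12]
After iteration 2: val = 1, filtered = [12]
After iteration 3: val = 7, filtered = [12]
After iteration 4: val = 15, filtered = [12]
After iteration 5: val = 16, filtered = [12, 16]
After iteration 6: val = 7, filtered = [12, 16]
After iteration 7: val = 19, filtered = [12, 16]
After iteration 8: val = 13, filtered = [12, 16]
Loop ends.
len(filtered) = 2

Final answer: 2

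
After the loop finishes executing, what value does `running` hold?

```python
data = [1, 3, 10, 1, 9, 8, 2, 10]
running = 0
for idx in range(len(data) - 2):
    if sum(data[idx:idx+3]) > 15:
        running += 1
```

Let's trace through this code step by step.

Initialize: data = [1, 3, 10, 1, 9, 8, 2, 10]
Initialize: running = 0
Entering loop: for idx in range(len(data) - 2):
After iteration 1: idx = 0, running = 0
After iteration 2: idx = 1, running = 0
After iteration 3: idx = 2, running = 1
After iteration 4: idx = 3, running = 2
After iteration 5: idx = 4, running = 3
After iteration 6: idx = 5, running = 4
Loop ends.

Final answer: 4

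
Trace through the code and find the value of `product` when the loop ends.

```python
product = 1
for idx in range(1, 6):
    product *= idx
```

Let's trace through this code step by step.

Initialize: product = 1
Entering loop: for idx in range(1, 6):
After iteration 1: idx = 1, product = 1
After iteration 2: idx = 2, product = 2
After iteration 3: idx = 3, product = 6
After iteration 4: idx = 4, product = 24
After iteration 5: idx = 5, product = 120
Loop ends.

Final answer: 120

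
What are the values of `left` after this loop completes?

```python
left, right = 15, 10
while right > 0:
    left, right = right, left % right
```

Let's trace through this code step by step.

Initialize: left = 15
Initialize: right = 10
Entering loop: while right > 0:
After iteration 1: left = 10, right = 5
After iteration 2: left = 5, right = 0
Loop ends.

Final answer: 5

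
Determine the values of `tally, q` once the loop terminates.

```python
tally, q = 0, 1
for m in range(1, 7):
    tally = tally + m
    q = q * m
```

Let's trace through this code step by step.

Initialize: tally = 0
Initialize: q = 1
Entering loop: for m in range(1, 7):
After iteration 1: m = 1, tally = 1, q = 1
After iteration 2: m = 2, tally = 3, q = 2
After iteration 3: m = 3, tally = 6, q = 6
After iteration 4: m = 4, tally = 10, q = 24
After iteration 5: m = 5, tally = 15, q = 120
After iteration 6: m = 6, tally = 21, q = 720
Loop ends.

Final answer: 21, 720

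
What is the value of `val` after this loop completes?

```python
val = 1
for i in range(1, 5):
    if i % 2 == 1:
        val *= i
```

Let's trace through this code step by step.

Initialize: val = 1
Entering loop: for i in range(1, 5):
After iteration 1: i = 1, val = 1
After iteration 2: i = 2, val = 1
After iteration 3: i = 3, val = 3
After iteration 4: i = 4, val = 3
Loop ends.

Final answer: 3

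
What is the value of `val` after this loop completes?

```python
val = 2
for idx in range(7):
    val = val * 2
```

Let's trace through this code step by step.

Initialize: val = 2
Entering loop: for idx in range(7):
After iteration 1: idx = 0, val = 4
After iteration 2: idx = 1, val = 8
After iteration 3: idx = 2, val = 16
After iteration 4: idx = 3, val = 32
After iteration 5: idx = 4, val = 64
After iteration 6: idx = 5, val = 128
After iteration 7: idx = 6, val = 256
Loop ends.

Final answer: 256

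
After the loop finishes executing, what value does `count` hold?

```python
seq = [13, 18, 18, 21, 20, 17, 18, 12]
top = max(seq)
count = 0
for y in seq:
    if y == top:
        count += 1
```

Let's trace through this code step by step.

Initialize: seq = [13, 18, 18, 21, 20, 17, 18, 12]
Initialize: top = 21
Initialize: count = 0
Entering loop: for y in seq:
After iteration 1: y = 13, count = 0
After iteration 2: y = 18, count = 0
After iteration 3: y = 18, count = 0
After iteration 4: y = 21, count = 1
After iteration 5: y = 20, count = 1
After iteration 6: y = 17, count = 1
After iteration 7: y = 18, count = 1
After iteration 8: y = 12, count = 1
Loop ends.

Final answer: 1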